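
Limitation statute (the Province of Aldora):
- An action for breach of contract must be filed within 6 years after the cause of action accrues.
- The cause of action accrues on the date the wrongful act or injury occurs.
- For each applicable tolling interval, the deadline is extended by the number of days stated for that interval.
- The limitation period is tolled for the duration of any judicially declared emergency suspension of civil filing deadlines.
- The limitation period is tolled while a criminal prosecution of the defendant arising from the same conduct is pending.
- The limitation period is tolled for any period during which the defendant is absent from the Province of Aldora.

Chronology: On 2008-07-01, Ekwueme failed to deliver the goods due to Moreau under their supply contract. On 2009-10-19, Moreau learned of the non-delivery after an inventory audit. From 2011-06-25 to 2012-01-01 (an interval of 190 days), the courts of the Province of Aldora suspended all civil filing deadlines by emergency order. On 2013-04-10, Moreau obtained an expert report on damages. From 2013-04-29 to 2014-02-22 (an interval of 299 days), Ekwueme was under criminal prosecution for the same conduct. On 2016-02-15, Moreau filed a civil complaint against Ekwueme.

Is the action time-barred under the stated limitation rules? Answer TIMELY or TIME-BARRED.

TIME-BARRED

Accrual is governed by the date of the act, so the period began to run on 2008-07-01; the later discovery on 2009-10-19 is irrelevant under the stated rule.
6 years from 2008-07-01 is 2014-07-01.
Because the emergency suspension of filing deadlines ran from 2011-06-25 to 2012-01-01, the deadline is extended by 190 days to 2015-01-07.
The period was tolled for 299 days by the pending criminal prosecution (2013-04-29 to 2014-02-22), pushing the deadline to 2015-11-02.
Nothing else in the chronology tolls or restarts the period.
Moreau filed on 2016-02-15, after the 2015-11-02 deadline, so the action is time-barred.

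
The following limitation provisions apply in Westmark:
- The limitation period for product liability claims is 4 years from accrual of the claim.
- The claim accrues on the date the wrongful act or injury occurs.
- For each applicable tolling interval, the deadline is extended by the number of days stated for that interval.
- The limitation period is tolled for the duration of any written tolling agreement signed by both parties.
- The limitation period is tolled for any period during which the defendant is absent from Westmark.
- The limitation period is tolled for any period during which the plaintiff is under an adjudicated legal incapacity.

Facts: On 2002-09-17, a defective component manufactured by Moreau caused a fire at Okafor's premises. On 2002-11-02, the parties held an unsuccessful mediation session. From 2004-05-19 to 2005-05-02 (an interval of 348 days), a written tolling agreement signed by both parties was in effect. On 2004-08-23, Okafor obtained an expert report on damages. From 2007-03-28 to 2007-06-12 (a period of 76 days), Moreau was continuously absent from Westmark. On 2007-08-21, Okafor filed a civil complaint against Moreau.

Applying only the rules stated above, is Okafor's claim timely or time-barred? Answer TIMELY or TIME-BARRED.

TIMELY

The claim accrued on 2002-09-17, the date of the act.
4 years from 2002-09-17 is 2006-09-17.
Because the written tolling agreement ran from 2004-05-19 to 2005-05-02, the deadline is extended by 348 days to 2007-08-31.
Because the defendant's absence from the jurisdiction ran from 2007-03-28 to 2007-06-12, the deadline is extended by 76 days to 2007-11-15.
None of the other events listed affects the running of the period under the stated rules.
Filing on 2007-08-21 beat the 2007-11-15 deadline — the action is timely.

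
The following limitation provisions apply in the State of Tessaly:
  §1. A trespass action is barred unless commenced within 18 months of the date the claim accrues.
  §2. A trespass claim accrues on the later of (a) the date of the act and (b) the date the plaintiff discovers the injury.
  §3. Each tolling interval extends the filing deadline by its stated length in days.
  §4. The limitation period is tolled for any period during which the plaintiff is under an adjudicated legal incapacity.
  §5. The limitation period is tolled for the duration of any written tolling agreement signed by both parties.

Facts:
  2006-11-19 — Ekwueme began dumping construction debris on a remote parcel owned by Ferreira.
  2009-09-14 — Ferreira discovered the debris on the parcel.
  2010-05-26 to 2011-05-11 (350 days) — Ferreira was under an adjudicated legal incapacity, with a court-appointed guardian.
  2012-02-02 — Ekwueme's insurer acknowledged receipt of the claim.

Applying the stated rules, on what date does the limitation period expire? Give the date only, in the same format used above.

The claim accrued on 2009-09-14 — the later of the 2006-11-19 act and the 2009-09-14 discovery.
18 months from 2009-09-14 is 2011-03-14.
Because the plaintiff's legal incapacity ran from 2010-05-26 to 2011-05-11, the deadline is extended by 350 days to 2012-02-27.
None of the other events listed affects the running of the period under the stated rules.

2012-02-27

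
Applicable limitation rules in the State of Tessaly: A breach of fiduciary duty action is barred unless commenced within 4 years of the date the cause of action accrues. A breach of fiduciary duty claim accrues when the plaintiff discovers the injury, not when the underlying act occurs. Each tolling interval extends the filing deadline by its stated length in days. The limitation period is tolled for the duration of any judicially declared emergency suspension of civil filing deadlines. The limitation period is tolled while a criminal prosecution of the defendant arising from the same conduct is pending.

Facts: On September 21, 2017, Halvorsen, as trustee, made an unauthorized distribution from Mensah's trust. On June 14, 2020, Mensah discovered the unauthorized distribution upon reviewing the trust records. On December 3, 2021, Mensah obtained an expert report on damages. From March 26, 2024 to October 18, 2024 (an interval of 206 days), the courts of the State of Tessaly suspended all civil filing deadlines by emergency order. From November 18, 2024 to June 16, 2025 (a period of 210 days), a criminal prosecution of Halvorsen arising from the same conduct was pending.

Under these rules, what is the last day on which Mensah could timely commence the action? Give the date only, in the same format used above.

The claim did not accrue until Mensah discovered the injury on June 14, 2020; the September 21, 2017 act date does not start the clock under the stated rule.
The untolled deadline — 4 years after June 14, 2020 — is June 14, 2024.
The emergency suspension of filing deadlines from March 26, 2024 to October 18, 2024 tolled the period for 206 days, extending the deadline to January 6, 2025.
The pending criminal prosecution from November 18, 2024 to June 16, 2025 tolled the period for 210 days, extending the deadline to August 4, 2025.
The other events in the timeline have no effect on the limitation period under the stated rules.

August 4, 2025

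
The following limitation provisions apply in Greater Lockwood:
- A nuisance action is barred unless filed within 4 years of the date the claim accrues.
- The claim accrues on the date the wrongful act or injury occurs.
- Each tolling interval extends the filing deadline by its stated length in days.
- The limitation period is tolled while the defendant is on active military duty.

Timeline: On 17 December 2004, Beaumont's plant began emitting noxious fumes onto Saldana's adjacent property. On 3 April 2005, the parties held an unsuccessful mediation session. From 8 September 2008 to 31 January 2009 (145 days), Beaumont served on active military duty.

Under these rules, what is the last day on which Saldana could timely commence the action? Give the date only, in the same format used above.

The claim accrued on 17 December 2004, the date of the act.
4 years from 17 December 2004 is 17 December 2008.
Because the defendant's active military service ran from 8 September 2008 to 31 January 2009, the deadline is extended by 145 days to 11 May 2009.
None of the other events listed affects the running of the period under the stated rules.

11 May 2009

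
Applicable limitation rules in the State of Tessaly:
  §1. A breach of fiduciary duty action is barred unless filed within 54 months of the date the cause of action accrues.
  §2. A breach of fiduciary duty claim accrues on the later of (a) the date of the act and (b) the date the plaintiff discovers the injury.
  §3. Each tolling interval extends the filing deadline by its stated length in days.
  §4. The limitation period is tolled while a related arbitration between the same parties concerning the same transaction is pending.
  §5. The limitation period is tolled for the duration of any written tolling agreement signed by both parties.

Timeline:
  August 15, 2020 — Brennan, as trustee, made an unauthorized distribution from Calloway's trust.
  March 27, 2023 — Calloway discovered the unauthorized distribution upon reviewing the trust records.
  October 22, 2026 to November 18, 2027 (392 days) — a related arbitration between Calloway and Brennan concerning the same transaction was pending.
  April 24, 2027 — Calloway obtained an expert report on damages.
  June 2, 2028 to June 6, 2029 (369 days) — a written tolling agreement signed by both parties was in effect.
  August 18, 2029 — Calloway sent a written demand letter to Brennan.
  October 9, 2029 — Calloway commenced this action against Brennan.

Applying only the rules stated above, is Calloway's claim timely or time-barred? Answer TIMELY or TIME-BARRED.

Because discovery on March 27, 2023 post-dates the August 15, 2020 act, accrual under the later-of rule falls on March 27, 2023.
The untolled deadline — 54 months after March 27, 2023 — is September 27, 2027.
The period was tolled for 392 days by the pending related arbitration (October 22, 2026 to November 18, 2027), pushing the deadline to October 23, 2028.
The period was tolled for 369 days by the written tolling agreement (June 2, 2028 to June 6, 2029), pushing the deadline to October 27, 2029.
The other events in the timeline have no effect on the limitation period under the stated rules.
Filing on October 9, 2029 beat the October 27, 2029 deadline — the action is timely.

TIMELY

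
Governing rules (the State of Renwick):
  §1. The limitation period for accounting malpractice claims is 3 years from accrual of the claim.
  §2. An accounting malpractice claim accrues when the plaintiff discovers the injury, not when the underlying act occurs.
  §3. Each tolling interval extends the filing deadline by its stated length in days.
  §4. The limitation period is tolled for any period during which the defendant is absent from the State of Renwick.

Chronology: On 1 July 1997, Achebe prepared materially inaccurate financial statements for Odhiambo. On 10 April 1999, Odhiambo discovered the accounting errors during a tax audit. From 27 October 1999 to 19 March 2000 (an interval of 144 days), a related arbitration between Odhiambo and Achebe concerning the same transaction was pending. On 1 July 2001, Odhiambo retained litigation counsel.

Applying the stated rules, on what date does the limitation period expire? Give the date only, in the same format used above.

10 April 2002

The claim did not accrue until Odhiambo discovered the injury on 10 April 1999; the 1 July 1997 act date does not start the clock under the stated rule.
3 years from 10 April 1999 is 10 April 2002.
No stated provision tolls the period for a pending arbitration, so the interval from 27 October 1999 to 19 March 2000 has no effect on the deadline.
The other events in the timeline have no effect on the limitation period under the stated rules.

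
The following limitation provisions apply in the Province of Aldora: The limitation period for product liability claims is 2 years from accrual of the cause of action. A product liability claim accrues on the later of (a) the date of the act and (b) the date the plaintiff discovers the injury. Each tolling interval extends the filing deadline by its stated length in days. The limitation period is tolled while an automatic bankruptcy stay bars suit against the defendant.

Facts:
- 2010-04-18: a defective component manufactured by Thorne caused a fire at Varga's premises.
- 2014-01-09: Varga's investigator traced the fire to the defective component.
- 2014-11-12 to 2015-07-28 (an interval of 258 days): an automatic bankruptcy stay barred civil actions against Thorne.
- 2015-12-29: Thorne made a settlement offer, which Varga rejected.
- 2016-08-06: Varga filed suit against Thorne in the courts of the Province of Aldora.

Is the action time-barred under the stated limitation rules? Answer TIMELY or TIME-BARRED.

TIMELY

The claim accrued on 2014-01-09 — the later of the 2010-04-18 act and the 2014-01-09 discovery.
2 years from 2014-01-09 is 2016-01-09.
The period was tolled for 258 days by the automatic bankruptcy stay (2014-11-12 to 2015-07-28), pushing the deadline to 2016-09-23.
None of the other events listed affects the running of the period under the stated rules.
The 2016-08-06 filing precedes the 2016-09-23 deadline; the claim is timely.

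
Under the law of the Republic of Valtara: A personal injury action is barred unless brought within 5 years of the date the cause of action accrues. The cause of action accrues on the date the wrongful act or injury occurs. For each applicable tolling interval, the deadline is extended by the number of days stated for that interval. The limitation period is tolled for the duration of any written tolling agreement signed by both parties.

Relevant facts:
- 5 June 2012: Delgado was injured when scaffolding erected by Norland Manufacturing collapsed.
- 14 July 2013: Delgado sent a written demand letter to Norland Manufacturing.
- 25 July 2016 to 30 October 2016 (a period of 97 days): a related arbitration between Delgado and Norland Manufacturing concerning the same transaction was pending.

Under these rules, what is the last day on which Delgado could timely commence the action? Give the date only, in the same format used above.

The cause of action accrued on 5 June 2012, the date of the act.
5 years from 5 June 2012 is 5 June 2017.
No stated provision tolls the period for a pending arbitration, so the interval from 25 July 2016 to 30 October 2016 has no effect on the deadline.
The other events in the timeline have no effect on the limitation period under the stated rules.

5 June 2017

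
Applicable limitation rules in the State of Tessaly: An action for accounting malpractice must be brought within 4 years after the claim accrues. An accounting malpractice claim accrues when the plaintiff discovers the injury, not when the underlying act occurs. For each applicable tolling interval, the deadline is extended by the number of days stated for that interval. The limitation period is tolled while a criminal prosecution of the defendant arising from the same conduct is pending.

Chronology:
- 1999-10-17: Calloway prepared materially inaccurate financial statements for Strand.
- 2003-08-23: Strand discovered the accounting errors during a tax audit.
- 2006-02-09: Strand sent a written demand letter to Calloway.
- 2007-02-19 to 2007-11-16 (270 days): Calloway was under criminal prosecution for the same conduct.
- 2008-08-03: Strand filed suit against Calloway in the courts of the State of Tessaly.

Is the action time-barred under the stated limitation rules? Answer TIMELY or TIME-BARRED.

Accrual is tied to discovery, so the period began on 2003-08-23 rather than on 1999-10-17 when the act occurred.
Adding the 4 years base period to 2003-08-23 gives a deadline of 2007-08-23, before any tolling.
The pending criminal prosecution from 2007-02-19 to 2007-11-16 tolled the period for 270 days, extending the deadline to 2008-05-19.
The other events in the timeline have no effect on the limitation period under the stated rules.
Strand filed on 2008-08-03, after the 2008-05-19 deadline, so the action is time-barred.

TIME-BARRED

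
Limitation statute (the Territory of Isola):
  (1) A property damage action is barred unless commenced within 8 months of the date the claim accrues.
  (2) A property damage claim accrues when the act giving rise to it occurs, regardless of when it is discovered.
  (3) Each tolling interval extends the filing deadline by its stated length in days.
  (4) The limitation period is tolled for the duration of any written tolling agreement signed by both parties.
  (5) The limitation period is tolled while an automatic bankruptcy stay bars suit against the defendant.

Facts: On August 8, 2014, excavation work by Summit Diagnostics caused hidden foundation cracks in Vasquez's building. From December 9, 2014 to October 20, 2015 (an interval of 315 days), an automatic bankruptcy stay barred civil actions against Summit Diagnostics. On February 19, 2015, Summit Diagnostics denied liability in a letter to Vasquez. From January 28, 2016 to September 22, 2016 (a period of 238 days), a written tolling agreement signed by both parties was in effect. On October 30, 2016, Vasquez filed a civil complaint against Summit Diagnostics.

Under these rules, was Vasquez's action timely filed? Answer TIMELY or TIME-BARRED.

The limitation period began to run on August 8, 2014.
8 months from August 8, 2014 is April 8, 2015.
The period was tolled for 315 days by the automatic bankruptcy stay (December 9, 2014 to October 20, 2015), pushing the deadline to February 17, 2016.
The written tolling agreement from January 28, 2016 to September 22, 2016 tolled the period for 238 days, extending the deadline to October 12, 2016.
None of the other events listed affects the running of the period under the stated rules.
Vasquez filed on October 30, 2016, after the October 12, 2016 deadline, so the action is time-barred.

TIME-BARRED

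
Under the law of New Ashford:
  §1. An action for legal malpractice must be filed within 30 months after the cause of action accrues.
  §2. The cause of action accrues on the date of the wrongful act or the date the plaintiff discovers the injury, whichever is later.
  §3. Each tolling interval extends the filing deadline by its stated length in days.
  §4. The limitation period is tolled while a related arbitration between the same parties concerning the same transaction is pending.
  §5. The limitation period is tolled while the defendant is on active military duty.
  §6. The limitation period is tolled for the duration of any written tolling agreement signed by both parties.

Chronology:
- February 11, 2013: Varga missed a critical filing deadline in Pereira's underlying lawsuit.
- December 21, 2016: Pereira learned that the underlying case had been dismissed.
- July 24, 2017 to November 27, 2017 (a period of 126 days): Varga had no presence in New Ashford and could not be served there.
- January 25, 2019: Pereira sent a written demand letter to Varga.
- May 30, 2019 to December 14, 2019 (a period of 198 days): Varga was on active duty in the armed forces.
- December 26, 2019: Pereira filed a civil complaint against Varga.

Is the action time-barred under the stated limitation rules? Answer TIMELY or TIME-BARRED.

Because discovery on December 21, 2016 post-dates the February 11, 2013 act, accrual under the later-of rule falls on December 21, 2016.
30 months from December 21, 2016 is June 21, 2019.
The defendant's active military service from May 30, 2019 to December 14, 2019 tolled the period for 198 days, extending the deadline to January 5, 2020.
Although the defendant's absence ran from July 24, 2017 to November 27, 2017, the stated rules do not make that a tolling event, so it is disregarded.
Nothing else in the chronology tolls or restarts the period.
The December 26, 2019 filing precedes the January 5, 2020 deadline; the claim is timely.

TIMELY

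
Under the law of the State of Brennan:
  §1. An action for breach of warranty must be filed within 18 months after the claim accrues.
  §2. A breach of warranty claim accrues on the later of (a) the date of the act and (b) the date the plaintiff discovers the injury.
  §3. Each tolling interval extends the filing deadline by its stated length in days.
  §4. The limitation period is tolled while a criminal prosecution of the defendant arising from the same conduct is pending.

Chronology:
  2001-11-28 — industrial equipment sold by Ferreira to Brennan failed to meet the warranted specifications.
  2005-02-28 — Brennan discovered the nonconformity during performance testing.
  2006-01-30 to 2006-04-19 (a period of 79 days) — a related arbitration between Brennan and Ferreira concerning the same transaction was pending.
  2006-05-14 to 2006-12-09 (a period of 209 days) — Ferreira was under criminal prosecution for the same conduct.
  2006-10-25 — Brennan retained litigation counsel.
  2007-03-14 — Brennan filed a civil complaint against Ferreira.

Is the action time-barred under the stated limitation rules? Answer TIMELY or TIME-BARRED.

TIMELY

The claim accrued on 2005-02-28 — the later of the 2001-11-28 act and the 2005-02-28 discovery.
The untolled deadline — 18 months after 2005-02-28 — is 2006-08-28.
Because the pending criminal prosecution ran from 2006-05-14 to 2006-12-09, the deadline is extended by 209 days to 2007-03-25.
No stated provision tolls the period for a pending arbitration, so the interval from 2006-01-30 to 2006-04-19 has no effect on the deadline.
None of the other events listed affects the running of the period under the stated rules.
Filing on 2007-03-14 beat the 2007-03-25 deadline — the action is timely.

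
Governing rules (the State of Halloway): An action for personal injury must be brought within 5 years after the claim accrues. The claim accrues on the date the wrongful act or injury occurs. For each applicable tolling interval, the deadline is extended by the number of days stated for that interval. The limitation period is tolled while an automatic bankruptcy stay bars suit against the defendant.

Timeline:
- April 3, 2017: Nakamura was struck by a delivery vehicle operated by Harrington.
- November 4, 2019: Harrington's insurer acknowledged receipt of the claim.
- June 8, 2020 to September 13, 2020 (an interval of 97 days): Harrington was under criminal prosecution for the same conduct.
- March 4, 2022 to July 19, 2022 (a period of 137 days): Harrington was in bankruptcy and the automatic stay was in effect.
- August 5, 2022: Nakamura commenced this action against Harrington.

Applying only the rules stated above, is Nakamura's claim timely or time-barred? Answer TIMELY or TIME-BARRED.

TIMELY

The limitation period began to run on April 3, 2017.
5 years from April 3, 2017 is April 3, 2022.
Because the automatic bankruptcy stay ran from March 4, 2022 to July 19, 2022, the deadline is extended by 137 days to August 18, 2022.
The pending criminal prosecution from June 8, 2020 to September 13, 2020 does not toll the period, because no stated rule makes a criminal prosecution a tolling event.
The other events in the timeline have no effect on the limitation period under the stated rules.
Nakamura filed on August 5, 2022, before the August 18, 2022 deadline, so the action is timely.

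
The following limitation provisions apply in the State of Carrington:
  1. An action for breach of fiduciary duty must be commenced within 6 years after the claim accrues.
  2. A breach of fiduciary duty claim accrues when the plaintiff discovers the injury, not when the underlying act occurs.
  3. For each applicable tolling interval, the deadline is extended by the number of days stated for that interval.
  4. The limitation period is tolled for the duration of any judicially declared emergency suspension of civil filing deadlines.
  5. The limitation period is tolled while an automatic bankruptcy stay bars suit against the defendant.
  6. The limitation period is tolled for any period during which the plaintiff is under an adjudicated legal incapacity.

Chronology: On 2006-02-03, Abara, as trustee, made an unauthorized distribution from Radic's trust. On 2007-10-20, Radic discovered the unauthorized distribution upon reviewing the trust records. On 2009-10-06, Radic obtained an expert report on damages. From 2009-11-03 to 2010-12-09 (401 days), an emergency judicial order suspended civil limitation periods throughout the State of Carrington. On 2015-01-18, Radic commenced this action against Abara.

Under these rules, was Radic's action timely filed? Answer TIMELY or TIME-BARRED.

TIME-BARRED

Accrual is tied to discovery, so the period began on 2007-10-20 rather than on 2006-02-03 when the act occurred.
6 years from 2007-10-20 is 2013-10-20.
Because the emergency suspension of filing deadlines ran from 2009-11-03 to 2010-12-09, the deadline is extended by 401 days to 2014-11-25.
The other events in the timeline have no effect on the limitation period under the stated rules.
Radic filed on 2015-01-18, after the 2014-11-25 deadline, so the action is time-barred.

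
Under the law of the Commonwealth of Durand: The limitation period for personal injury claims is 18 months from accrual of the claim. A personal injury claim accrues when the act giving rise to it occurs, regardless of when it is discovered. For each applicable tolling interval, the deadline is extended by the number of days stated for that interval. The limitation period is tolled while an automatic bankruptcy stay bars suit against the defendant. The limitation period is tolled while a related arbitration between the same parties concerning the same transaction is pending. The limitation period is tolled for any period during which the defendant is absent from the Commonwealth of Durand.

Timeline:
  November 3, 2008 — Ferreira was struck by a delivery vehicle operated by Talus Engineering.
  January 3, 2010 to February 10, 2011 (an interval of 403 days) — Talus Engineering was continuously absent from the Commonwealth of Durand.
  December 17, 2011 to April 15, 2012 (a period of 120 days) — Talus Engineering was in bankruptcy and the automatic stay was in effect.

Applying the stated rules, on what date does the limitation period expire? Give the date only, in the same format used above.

The claim accrued on November 3, 2008, when the wrongful act occurred.
18 months from November 3, 2008 is May 3, 2010.
The defendant's absence from the jurisdiction from January 3, 2010 to February 10, 2011 tolled the period for 403 days, extending the deadline to June 10, 2011.
The automatic bankruptcy stay from December 17, 2011 to April 15, 2012 began after the period had already run on June 10, 2011, so it has no tolling effect.

June 10, 2011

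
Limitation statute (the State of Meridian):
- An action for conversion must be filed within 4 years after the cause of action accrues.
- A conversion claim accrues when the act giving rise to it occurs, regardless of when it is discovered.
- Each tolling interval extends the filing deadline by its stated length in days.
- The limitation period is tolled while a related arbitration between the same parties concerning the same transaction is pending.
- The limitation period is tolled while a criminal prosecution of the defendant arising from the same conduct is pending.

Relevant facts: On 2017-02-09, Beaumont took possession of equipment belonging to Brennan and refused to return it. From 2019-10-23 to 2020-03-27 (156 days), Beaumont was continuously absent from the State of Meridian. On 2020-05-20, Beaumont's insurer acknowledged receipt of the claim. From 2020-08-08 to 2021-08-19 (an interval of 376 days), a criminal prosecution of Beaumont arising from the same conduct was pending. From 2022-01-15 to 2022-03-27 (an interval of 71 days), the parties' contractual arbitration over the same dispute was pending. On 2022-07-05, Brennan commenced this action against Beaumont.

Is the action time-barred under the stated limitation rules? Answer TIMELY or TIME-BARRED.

The claim accrued on 2017-02-09, when the wrongful act occurred.
Adding the 4 years base period to 2017-02-09 gives a deadline of 2021-02-09, before any tolling.
Because the pending criminal prosecution ran from 2020-08-08 to 2021-08-19, the deadline is extended by 376 days to 2022-02-20.
The pending related arbitration from 2022-01-15 to 2022-03-27 tolled the period for 71 days, extending the deadline to 2022-05-02.
Although the defendant's absence ran from 2019-10-23 to 2020-03-27, the stated rules do not make that a tolling event, so it is disregarded.
The other events in the timeline have no effect on the limitation period under the stated rules.
Filing on 2022-07-05 missed the 2022-05-02 deadline — the action is time-barred.

TIME-BARRED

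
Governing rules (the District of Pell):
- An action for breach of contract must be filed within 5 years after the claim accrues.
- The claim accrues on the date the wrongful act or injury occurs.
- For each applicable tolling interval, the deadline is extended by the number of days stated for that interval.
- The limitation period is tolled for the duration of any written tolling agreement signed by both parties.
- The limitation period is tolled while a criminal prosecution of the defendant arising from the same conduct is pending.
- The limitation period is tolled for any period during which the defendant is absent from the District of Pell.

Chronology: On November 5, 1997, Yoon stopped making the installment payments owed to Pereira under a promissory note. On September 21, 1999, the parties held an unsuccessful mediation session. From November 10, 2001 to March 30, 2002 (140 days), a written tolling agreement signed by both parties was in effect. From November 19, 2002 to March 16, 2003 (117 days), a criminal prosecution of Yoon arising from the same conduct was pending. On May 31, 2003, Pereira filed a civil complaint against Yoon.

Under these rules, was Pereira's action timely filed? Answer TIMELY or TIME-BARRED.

TIMELY

The claim accrued on November 5, 1997, when the wrongful act occurred.
5 years from November 5, 1997 is November 5, 2002.
Because the written tolling agreement ran from November 10, 2001 to March 30, 2002, the deadline is extended by 140 days to March 25, 2003.
The period was tolled for 117 days by the pending criminal prosecution (November 19, 2002 to March 16, 2003), pushing the deadline to July 20, 2003.
None of the other events listed affects the running of the period under the stated rules.
Filing on May 31, 2003 beat the July 20, 2003 deadline — the action is timely.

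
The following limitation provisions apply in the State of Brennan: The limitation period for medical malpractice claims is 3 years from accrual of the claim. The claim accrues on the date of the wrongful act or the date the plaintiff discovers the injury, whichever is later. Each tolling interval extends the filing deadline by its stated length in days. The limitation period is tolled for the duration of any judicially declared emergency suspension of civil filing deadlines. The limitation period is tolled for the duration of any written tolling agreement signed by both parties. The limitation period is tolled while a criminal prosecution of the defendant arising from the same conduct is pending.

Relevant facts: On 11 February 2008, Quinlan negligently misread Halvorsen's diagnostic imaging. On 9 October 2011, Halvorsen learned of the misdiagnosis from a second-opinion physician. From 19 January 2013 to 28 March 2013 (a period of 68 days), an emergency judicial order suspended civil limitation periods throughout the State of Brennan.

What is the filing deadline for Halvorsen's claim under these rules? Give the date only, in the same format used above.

16 December 2014

Taking the later of the act (11 February 2008) and discovery (9 October 2011), the claim accrued on 9 October 2011.
3 years from 9 October 2011 is 9 October 2014.
The period was tolled for 68 days by the emergency suspension of filing deadlines (19 January 2013 to 28 March 2013), pushing the deadline to 16 December 2014.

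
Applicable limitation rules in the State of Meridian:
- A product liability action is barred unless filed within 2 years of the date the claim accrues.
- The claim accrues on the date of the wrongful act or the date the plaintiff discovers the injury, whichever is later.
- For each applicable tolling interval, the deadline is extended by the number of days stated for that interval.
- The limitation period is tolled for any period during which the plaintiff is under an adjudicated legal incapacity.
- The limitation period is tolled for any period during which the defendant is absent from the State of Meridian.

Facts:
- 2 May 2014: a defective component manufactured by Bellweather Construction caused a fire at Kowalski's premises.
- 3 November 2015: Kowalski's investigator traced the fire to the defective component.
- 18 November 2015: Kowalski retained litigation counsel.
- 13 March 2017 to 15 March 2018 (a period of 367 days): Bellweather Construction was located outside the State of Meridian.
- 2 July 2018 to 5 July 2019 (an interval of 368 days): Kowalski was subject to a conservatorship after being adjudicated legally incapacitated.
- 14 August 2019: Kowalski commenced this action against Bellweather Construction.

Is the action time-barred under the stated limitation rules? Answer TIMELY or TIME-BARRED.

TIMELY

The claim accrued on 3 November 2015 — the later of the 2 May 2014 act and the 3 November 2015 discovery.
2 years from 3 November 2015 is 3 November 2017.
The defendant's absence from the jurisdiction from 13 March 2017 to 15 March 2018 tolled the period for 367 days, extending the deadline to 5 November 2018.
Because the plaintiff's legal incapacity ran from 2 July 2018 to 5 July 2019, the deadline is extended by 368 days to 8 November 2019.
Nothing else in the chronology tolls or restarts the period.
The 14 August 2019 filing precedes the 8 November 2019 deadline; the claim is timely.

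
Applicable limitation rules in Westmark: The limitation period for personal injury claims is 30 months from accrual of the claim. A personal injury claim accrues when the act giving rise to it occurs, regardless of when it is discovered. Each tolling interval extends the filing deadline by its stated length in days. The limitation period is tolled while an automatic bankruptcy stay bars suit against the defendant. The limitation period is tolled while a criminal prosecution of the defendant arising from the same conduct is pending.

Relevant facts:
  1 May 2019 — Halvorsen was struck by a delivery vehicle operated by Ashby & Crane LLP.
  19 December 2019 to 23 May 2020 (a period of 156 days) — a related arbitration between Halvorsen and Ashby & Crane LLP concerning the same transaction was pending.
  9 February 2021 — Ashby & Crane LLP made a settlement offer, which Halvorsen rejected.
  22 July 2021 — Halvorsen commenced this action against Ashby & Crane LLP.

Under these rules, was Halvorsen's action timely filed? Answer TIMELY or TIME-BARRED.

TIMELY

The claim accrued on 1 May 2019, when the wrongful act occurred.
30 months from 1 May 2019 is 1 November 2021.
Although a pending arbitration ran from 19 December 2019 to 23 May 2020, the stated rules do not make that a tolling event, so it is disregarded.
Nothing else in the chronology tolls or restarts the period.
The 22 July 2021 filing precedes the 1 November 2021 deadline; the claim is timely.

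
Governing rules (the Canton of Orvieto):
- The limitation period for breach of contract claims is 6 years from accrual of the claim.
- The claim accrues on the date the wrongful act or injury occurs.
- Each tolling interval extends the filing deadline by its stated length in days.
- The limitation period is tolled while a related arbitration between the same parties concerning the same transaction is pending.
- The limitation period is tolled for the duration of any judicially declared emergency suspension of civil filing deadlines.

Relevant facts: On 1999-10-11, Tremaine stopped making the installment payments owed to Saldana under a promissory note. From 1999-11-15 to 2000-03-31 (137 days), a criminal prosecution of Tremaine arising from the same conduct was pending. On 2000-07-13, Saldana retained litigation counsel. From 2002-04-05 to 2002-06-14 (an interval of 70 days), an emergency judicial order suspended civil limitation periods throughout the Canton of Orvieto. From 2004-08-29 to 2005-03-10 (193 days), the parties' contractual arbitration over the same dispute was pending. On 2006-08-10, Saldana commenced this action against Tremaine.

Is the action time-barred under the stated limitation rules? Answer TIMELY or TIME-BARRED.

The claim accrued on 1999-10-11, the date of the act.
The untolled deadline — 6 years after 1999-10-11 — is 2005-10-11.
Because the emergency suspension of filing deadlines ran from 2002-04-05 to 2002-06-14, the deadline is extended by 70 days to 2005-12-20.
The pending related arbitration from 2004-08-29 to 2005-03-10 tolled the period for 193 days, extending the deadline to 2006-07-01.
Although a criminal prosecution ran from 1999-11-15 to 2000-03-31, the stated rules do not make that a tolling event, so it is disregarded.
The other events in the timeline have no effect on the limitation period under the stated rules.
Filing on 2006-08-10 missed the 2006-07-01 deadline — the action is time-barred.

TIME-BARRED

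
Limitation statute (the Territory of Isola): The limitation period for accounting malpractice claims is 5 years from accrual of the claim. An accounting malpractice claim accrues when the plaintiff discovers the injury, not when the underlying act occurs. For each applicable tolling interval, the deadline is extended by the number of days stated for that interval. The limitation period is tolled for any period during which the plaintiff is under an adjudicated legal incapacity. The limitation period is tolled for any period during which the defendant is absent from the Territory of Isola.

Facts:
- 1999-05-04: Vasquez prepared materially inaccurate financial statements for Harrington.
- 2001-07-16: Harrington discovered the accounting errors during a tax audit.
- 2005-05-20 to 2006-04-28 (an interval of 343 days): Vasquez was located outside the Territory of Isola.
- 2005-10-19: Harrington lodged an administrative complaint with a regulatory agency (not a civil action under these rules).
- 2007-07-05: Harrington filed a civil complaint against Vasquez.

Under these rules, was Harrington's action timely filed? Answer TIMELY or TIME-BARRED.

TIME-BARRED

Accrual is tied to discovery, so the period began on 2001-07-16 rather than on 1999-05-04 when the act occurred.
Adding the 5 years base period to 2001-07-16 gives a deadline of 2006-07-16, before any tolling.
The period was tolled for 343 days by the defendant's absence from the jurisdiction (2005-05-20 to 2006-04-28), pushing the deadline to 2007-06-24.
The other events in the timeline have no effect on the limitation period under the stated rules.
The 2007-07-05 filing falls after the 2007-06-24 deadline; the claim is time-barred.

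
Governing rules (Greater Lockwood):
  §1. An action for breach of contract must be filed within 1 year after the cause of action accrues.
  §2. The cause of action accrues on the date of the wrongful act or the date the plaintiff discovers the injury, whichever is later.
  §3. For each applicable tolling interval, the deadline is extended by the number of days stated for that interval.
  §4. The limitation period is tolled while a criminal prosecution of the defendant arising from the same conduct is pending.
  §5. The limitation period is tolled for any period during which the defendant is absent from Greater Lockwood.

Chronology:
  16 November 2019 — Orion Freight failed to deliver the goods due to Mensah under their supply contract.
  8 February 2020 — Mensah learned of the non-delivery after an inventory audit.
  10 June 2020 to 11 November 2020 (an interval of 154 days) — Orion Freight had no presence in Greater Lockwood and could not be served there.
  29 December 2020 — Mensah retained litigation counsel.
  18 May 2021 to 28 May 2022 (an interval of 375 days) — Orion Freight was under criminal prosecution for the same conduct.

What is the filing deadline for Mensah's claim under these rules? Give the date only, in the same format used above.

Because discovery on 8 February 2020 post-dates the 16 November 2019 act, accrual under the later-of rule falls on 8 February 2020.
1 year from 8 February 2020 is 8 February 2021.
The defendant's absence from the jurisdiction from 10 June 2020 to 11 November 2020 tolled the period for 154 days, extending the deadline to 12 July 2021.
The period was tolled for 375 days by the pending criminal prosecution (18 May 2021 to 28 May 2022), pushing the deadline to 22 July 2022.
None of the other events listed affects the running of the period under the stated rules.

22 July 2022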